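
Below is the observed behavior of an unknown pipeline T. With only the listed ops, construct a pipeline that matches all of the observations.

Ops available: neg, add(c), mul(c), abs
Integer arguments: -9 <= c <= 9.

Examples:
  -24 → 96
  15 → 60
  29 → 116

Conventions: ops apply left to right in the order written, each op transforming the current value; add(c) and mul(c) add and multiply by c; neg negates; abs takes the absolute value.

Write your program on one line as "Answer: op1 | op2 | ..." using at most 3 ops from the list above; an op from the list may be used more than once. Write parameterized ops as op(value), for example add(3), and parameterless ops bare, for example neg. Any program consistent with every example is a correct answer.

abs | mul(-4) | neg

Check, running the answer program on each example:
  -24 -> 24 -> -96 -> 96
  15 -> 15 -> -60 -> 60
  29 -> 29 -> -116 -> 116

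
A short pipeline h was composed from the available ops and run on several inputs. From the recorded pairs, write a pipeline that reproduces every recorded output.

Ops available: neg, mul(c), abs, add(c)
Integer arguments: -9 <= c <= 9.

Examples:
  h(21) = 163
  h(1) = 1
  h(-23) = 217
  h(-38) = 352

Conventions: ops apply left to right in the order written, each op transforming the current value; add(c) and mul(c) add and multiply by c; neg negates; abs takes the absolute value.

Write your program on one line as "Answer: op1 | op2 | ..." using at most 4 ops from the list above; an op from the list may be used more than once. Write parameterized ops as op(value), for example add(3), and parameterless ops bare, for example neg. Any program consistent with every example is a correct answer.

add(-2) | mul(-9) | abs | add(-8)

Check, running the answer program on each example:
  21 -> 19 -> -171 -> 171 -> 163
  1 -> -1 -> 9 -> 9 -> 1
  -23 -> -25 -> 225 -> 225 -> 217
  -38 -> -40 -> 360 -> 360 -> 352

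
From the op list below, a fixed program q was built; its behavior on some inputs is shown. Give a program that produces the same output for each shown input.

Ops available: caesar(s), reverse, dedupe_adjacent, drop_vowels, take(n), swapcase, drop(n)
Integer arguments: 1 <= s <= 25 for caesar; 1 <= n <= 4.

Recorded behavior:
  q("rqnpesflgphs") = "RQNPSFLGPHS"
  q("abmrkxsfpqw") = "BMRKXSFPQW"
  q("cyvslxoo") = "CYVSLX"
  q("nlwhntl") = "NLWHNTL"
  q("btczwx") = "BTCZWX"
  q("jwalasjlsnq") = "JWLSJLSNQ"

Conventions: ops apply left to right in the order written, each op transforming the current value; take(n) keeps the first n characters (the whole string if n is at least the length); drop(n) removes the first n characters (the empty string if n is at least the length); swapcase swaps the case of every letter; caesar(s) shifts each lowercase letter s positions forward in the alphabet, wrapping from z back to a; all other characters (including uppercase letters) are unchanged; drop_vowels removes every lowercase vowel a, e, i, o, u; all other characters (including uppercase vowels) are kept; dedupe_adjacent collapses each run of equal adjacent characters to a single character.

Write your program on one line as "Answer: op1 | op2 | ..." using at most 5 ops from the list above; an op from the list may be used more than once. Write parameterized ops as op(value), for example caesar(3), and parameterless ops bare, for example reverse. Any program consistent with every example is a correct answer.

reverse | dedupe_adjacent | drop_vowels | swapcase | reverse

Check, running the answer program on each example:
  "rqnpesflgphs" -> "shpglfsepnqr" -> "shpglfsepnqr" -> "shpglfspnqr" -> "SHPGLFSPNQR" -> "RQNPSFLGPHS"
  "abmrkxsfpqw" -> "wqpfsxkrmba" -> "wqpfsxkrmba" -> "wqpfsxkrmb" -> "WQPFSXKRMB" -> "BMRKXSFPQW"
  "cyvslxoo" -> "ooxlsvyc" -> "oxlsvyc" -> "xlsvyc" -> "XLSVYC" -> "CYVSLX"
  "nlwhntl" -> "ltnhwln" -> "ltnhwln" -> "ltnhwln" -> "LTNHWLN" -> "NLWHNTL"
  "btczwx" -> "xwzctb" -> "xwzctb" -> "xwzctb" -> "XWZCTB" -> "BTCZWX"
  "jwalasjlsnq" -> "qnsljsalawj" -> "qnsljsalawj" -> "qnsljslwj" -> "QNSLJSLWJ" -> "JWLSJLSNQ"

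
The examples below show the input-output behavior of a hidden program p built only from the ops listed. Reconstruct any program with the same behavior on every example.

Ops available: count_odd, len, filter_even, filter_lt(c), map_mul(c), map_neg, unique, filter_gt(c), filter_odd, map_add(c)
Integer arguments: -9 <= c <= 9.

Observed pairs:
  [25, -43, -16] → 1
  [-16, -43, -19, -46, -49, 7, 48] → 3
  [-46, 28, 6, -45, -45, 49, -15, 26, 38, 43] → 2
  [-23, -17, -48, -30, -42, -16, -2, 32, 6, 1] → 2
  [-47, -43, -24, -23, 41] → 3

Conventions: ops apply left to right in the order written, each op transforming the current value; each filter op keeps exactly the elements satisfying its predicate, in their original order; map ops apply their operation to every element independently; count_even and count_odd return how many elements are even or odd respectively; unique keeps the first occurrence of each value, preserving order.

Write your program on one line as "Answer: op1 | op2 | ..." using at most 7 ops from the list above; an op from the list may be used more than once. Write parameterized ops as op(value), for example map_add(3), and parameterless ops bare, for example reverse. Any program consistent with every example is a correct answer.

map_neg | map_mul(9) | unique | filter_odd | filter_gt(-6) | len

Check, running the answer program on each example:
  [25, -43, -16] -> [-25, 43, 16] -> [-225, 387, 144] -> [-225, 387, 144] -> [-225, 387] -> [387] -> 1
  [-16, -43, -19, -46, -49, 7, 48] -> [16, 43, 19, 46, 49, -7, -48] -> [144, 387, 171, 414, 441, -63, -432] -> [144, 387, 171, 414, 441, -63, -432] -> [387, 171, 441, -63] -> [387, 171, 441] -> 3
  [-46, 28, 6, -45, -45, 49, -15, 26, 38, 43] -> [46, -28, -6, 45, 45, -49, 15, -26, -38, -43] -> [414, -252, -54, 405, 405, -441, 135, -234, -342, -387] -> [414, -252, -54, 405, -441, 135, -234, -342, -387] -> [405, -441, 135, -387] -> [405, 135] -> 2
  [-23, -17, -48, -30, -42, -16, -2, 32, 6, 1] -> [23, 17, 48, 30, 42, 16, 2, -32, -6, -1] -> [207, 153, 432, 270, 378, 144, 18, -288, -54, -9] -> [207, 153, 432, 270, 378, 144, 18, -288, -54, -9] -> [207, 153, -9] -> [207, 153] -> 2
  [-47, -43, -24, -23, 41] -> [47, 43, 24, 23, -41] -> [423, 387, 216, 207, -369] -> [423, 387, 216, 207, -369] -> [423, 387, 207, -369] -> [423, 387, 207] -> 3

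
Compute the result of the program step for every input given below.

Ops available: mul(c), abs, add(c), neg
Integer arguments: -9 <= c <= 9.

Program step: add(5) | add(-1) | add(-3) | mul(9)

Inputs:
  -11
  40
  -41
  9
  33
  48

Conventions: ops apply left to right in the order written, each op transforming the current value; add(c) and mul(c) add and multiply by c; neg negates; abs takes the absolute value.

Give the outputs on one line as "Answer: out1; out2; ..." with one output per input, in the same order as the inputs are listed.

Execution, op by op:
  -11 -> -6 -> -7 -> -10 -> -90
  40 -> 45 -> 44 -> 41 -> 369
  -41 -> -36 -> -37 -> -40 -> -360
  9 -> 14 -> 13 -> 10 -> 90
  33 -> 38 -> 37 -> 34 -> 306
  48 -> 53 -> 52 -> 49 -> 441

-90; 369; -360; 90; 306; 441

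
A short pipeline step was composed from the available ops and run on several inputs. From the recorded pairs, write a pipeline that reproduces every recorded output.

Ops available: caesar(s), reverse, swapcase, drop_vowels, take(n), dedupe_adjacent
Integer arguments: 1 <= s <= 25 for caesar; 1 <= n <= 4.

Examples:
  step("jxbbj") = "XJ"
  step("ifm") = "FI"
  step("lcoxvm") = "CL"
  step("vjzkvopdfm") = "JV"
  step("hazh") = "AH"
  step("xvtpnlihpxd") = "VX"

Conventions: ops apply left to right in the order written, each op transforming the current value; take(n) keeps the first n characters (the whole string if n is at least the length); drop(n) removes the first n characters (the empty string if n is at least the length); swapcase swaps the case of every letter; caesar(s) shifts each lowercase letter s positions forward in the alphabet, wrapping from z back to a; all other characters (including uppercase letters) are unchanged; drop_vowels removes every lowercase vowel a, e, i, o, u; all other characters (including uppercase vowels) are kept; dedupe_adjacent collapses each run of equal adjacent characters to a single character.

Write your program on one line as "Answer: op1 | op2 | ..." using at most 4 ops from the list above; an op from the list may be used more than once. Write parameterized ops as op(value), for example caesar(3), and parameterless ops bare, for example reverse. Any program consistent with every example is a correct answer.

take(2) | reverse | swapcase

Check, running the answer program on each example:
  "jxbbj" -> "jx" -> "xj" -> "XJ"
  "ifm" -> "if" -> "fi" -> "FI"
  "lcoxvm" -> "lc" -> "cl" -> "CL"
  "vjzkvopdfm" -> "vj" -> "jv" -> "JV"
  "hazh" -> "ha" -> "ah" -> "AH"
  "xvtpnlihpxd" -> "xv" -> "vx" -> "VX"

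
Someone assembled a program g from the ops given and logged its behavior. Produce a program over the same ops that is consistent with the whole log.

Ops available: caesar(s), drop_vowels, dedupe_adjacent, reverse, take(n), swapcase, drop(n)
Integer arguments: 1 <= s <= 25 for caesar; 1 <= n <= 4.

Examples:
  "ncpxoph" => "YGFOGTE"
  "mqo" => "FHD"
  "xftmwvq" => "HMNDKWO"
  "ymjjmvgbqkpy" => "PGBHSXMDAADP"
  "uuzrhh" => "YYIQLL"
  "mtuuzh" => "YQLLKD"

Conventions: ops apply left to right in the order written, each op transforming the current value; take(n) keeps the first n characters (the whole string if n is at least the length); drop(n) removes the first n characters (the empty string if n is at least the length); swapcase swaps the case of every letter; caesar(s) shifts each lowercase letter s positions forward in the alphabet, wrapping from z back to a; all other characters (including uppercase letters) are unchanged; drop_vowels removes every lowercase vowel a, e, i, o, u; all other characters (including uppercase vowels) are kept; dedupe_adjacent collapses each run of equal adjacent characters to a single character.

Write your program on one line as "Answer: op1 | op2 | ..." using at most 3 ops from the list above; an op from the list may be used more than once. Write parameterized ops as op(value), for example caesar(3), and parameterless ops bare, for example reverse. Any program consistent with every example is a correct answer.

caesar(17) | reverse | swapcase

Check, running the answer program on each example:
  "ncpxoph" -> "etgofgy" -> "ygfogte" -> "YGFOGTE"
  "mqo" -> "dhf" -> "fhd" -> "FHD"
  "xftmwvq" -> "owkdnmh" -> "hmndkwo" -> "HMNDKWO"
  "ymjjmvgbqkpy" -> "pdaadmxshbgp" -> "pgbhsxmdaadp" -> "PGBHSXMDAADP"
  "uuzrhh" -> "llqiyy" -> "yyiqll" -> "YYIQLL"
  "mtuuzh" -> "dkllqy" -> "yqllkd" -> "YQLLKD"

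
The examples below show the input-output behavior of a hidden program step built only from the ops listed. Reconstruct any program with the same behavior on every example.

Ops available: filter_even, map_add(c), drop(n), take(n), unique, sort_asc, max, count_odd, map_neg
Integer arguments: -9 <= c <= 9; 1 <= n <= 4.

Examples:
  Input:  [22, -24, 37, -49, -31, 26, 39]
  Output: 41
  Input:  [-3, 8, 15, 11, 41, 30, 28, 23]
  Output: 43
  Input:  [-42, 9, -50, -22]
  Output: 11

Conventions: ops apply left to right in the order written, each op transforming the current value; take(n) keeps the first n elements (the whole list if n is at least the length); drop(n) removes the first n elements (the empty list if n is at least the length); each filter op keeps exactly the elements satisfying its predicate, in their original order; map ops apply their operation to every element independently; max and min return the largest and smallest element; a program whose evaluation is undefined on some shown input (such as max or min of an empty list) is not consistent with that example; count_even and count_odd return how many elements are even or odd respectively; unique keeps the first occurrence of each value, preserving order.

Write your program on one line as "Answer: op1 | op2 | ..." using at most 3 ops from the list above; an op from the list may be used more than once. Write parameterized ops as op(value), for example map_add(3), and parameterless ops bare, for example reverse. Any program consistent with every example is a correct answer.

map_add(2) | max

Check, running the answer program on each example:
  [22, -24, 37, -49, -31, 26, 39] -> [24, -22, 39, -47, -29, 28, 41] -> 41
  [-3, 8, 15, 11, 41, 30, 28, 23] -> [-1, 10, 17, 13, 43, 32, 30, 25] -> 43
  [-42, 9, -50, -22] -> [-40, 11, -48, -20] -> 11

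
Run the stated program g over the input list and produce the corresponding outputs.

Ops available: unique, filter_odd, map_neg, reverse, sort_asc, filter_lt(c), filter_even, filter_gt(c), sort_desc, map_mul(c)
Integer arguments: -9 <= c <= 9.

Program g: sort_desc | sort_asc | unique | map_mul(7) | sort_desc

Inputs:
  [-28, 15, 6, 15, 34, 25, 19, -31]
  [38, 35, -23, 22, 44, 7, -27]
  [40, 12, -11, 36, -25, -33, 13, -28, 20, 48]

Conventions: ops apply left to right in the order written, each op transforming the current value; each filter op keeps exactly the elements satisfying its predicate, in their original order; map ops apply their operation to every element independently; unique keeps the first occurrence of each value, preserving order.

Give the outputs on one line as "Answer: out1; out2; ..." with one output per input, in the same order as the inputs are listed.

Execution, op by op:
  [-28, 15, 6, 15, 34, 25, 19, -31] -> [34, 25, 19, 15, 15, 6, -28, -31] -> [-31, -28, 6, 15, 15, 19, 25, 34] -> [-31, -28, 6, 15, 19, 25, 34] -> [-217, -196, 42, 105, 133, 175, 238] -> [238, 175, 133, 105, 42, -196, -217]
  [38, 35, -23, 22, 44, 7, -27] -> [44, 38, 35, 22, 7, -23, -27] -> [-27, -23, 7, 22, 35, 38, 44] -> [-27, -23, 7, 22, 35, 38, 44] -> [-189, -161, 49, 154, 245, 266, 308] -> [308, 266, 245, 154, 49, -161, -189]
  [40, 12, -11, 36, -25, -33, 13, -28, 20, 48] -> [48, 40, 36, 20, 13, 12, -11, -25, -28, -33] -> [-33, -28, -25, -11, 12, 13, 20, 36, 40, 48] -> [-33, -28, -25, -11, 12, 13, 20, 36, 40, 48] -> [-231, -196, -175, -77, 84, 91, 140, 252, 280, 336] -> [336, 280, 252, 140, 91, 84, -77, -175, -196, -231]

[238, 175, 133, 105, 42, -196, -217]; [308, 266, 245, 154, 49, -161, -189]; [336, 280, 252, 140, 91, 84, -77, -175, -196, -231]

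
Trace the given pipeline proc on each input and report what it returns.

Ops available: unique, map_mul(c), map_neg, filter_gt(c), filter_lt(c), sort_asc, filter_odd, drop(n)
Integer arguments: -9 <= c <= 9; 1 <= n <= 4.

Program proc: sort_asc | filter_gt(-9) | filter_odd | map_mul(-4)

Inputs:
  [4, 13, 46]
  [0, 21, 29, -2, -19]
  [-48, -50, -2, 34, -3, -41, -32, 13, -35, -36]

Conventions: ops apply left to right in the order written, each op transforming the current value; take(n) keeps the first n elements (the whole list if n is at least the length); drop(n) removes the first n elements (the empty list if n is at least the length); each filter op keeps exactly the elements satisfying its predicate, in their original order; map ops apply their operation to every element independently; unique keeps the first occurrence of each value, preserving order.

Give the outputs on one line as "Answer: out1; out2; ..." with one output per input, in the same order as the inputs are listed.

[-52]; [-84, -116]; [12, -52]

Execution, op by op:
  [4, 13, 46] -> [4, 13, 46] -> [4, 13, 46] -> [13] -> [-52]
  [0, 21, 29, -2, -19] -> [-19, -2, 0, 21, 29] -> [-2, 0, 21, 29] -> [21, 29] -> [-84, -116]
  [-48, -50, -2, 34, -3, -41, -32, 13, -35, -36] -> [-50, -48, -41, -36, -35, -32, -3, -2, 13, 34] -> [-3, -2, 13, 34] -> [-3, 13] -> [12, -52]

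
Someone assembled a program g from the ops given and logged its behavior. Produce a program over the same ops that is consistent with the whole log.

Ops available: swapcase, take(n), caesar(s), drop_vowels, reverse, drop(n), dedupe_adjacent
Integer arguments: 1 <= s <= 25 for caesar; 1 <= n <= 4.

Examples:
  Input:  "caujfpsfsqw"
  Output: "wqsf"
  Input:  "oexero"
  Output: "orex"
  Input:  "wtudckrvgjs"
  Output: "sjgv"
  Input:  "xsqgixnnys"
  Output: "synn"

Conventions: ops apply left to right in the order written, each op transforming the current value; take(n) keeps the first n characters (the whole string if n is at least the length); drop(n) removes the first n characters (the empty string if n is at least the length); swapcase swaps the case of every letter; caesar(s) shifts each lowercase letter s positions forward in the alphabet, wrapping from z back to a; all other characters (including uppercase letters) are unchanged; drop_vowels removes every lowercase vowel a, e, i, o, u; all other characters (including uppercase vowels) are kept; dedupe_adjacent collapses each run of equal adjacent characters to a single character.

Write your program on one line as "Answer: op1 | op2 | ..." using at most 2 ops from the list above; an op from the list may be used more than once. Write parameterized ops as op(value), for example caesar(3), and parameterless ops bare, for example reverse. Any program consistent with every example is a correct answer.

reverse | take(4)

Check, running the answer program on each example:
  "caujfpsfsqw" -> "wqsfspfjuac" -> "wqsf"
  "oexero" -> "orexeo" -> "orex"
  "wtudckrvgjs" -> "sjgvrkcdutw" -> "sjgv"
  "xsqgixnnys" -> "synnxigqsx" -> "synn"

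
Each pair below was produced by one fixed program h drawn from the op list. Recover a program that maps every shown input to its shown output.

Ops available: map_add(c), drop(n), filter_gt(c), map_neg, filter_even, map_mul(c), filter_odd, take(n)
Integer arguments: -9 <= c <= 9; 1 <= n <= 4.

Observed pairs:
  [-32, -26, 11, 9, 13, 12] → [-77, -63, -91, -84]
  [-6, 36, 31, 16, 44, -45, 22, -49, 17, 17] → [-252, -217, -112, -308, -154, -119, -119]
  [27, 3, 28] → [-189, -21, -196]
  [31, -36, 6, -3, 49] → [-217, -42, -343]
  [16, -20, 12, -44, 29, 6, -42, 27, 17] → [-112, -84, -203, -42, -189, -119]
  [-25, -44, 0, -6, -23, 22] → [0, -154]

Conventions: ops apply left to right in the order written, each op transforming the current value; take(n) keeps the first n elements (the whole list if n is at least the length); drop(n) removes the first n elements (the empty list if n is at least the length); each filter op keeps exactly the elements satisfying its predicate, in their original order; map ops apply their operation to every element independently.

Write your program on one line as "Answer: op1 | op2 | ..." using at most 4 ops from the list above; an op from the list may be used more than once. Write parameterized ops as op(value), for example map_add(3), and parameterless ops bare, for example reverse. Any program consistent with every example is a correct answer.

filter_gt(-1) | map_neg | map_mul(7)

Check, running the answer program on each example:
  [-32, -26, 11, 9, 13, 12] -> [11, 9, 13, 12] -> [-11, -9, -13, -12] -> [-77, -63, -91, -84]
  [-6, 36, 31, 16, 44, -45, 22, -49, 17, 17] -> [36, 31, 16, 44, 22, 17, 17] -> [-36, -31, -16, -44, -22, -17, -17] -> [-252, -217, -112, -308, -154, -119, -119]
  [27, 3, 28] -> [27, 3, 28] -> [-27, -3, -28] -> [-189, -21, -196]
  [31, -36, 6, -3, 49] -> [31, 6, 49] -> [-31, -6, -49] -> [-217, -42, -343]
  [16, -20, 12, -44, 29, 6, -42, 27, 17] -> [16, 12, 29, 6, 27, 17] -> [-16, -12, -29, -6, -27, -17] -> [-112, -84, -203, -42, -189, -119]
  [-25, -44, 0, -6, -23, 22] -> [0, 22] -> [0, -22] -> [0, -154]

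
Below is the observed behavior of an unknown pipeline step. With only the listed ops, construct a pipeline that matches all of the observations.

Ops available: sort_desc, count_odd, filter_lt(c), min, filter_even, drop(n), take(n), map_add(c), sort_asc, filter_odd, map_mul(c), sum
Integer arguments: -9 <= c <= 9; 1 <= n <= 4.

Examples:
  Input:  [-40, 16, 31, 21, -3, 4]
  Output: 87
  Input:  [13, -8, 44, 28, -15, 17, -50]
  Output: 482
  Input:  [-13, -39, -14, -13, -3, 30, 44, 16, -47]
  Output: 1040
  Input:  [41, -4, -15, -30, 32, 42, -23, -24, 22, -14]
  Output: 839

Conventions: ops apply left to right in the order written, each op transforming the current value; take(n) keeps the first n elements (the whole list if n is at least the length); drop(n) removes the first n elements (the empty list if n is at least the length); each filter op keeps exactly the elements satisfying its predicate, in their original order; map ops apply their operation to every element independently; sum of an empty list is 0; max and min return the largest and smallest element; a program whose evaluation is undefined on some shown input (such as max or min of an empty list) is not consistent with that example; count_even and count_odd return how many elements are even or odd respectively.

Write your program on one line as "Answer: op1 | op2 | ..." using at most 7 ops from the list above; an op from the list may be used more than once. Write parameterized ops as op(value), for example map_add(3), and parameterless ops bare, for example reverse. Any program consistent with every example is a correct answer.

sort_desc | map_add(9) | filter_odd | map_mul(9) | map_add(8) | sum

Check, running the answer program on each example:
  [-40, 16, 31, 21, -3, 4] -> [31, 21, 16, 4, -3, -40] -> [40, 30, 25, 13, 6, -31] -> [25, 13, -31] -> [225, 117, -279] -> [233, 125, -271] -> 87
  [13, -8, 44, 28, -15, 17, -50] -> [44, 28, 17, 13, -8, -15, -50] -> [53, 37, 26, 22, 1, -6, -41] -> [53, 37, 1, -41] -> [477, 333, 9, -369] -> [485, 341, 17, -361] -> 482
  [-13, -39, -14, -13, -3, 30, 44, 16, -47] -> [44, 30, 16, -3, -13, -13, -14, -39, -47] -> [53, 39, 25, 6, -4, -4, -5, -30, -38] -> [53, 39, 25, -5] -> [477, 351, 225, -45] -> [485, 359, 233, -37] -> 1040
  [41, -4, -15, -30, 32, 42, -23, -24, 22, -14] -> [42, 41, 32, 22, -4, -14, -15, -23, -24, -30] -> [51, 50, 41, 31, 5, -5, -6, -14, -15, -21] -> [51, 41, 31, 5, -5, -15, -21] -> [459, 369, 279, 45, -45, -135, -189] -> [467, 377, 287, 53, -37, -127, -181] -> 839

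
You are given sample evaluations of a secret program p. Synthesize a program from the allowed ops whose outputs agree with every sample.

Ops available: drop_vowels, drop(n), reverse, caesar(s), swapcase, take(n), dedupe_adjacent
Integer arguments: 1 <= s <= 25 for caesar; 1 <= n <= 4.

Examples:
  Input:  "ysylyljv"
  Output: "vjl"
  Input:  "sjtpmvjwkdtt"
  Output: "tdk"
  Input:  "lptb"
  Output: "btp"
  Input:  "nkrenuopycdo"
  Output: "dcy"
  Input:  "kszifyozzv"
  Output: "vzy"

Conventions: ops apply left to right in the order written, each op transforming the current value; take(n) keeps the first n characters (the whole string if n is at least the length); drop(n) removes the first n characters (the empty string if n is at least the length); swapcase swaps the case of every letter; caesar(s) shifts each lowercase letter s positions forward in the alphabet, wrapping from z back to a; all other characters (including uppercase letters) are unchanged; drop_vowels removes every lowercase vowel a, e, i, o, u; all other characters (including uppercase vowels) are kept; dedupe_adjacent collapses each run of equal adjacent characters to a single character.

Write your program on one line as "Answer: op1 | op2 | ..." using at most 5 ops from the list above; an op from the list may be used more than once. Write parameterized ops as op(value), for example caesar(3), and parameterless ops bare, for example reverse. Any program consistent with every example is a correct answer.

dedupe_adjacent | reverse | drop_vowels | take(3)

Check, running the answer program on each example:
  "ysylyljv" -> "ysylyljv" -> "vjlylysy" -> "vjlylysy" -> "vjl"
  "sjtpmvjwkdtt" -> "sjtpmvjwkdt" -> "tdkwjvmptjs" -> "tdkwjvmptjs" -> "tdk"
  "lptb" -> "lptb" -> "btpl" -> "btpl" -> "btp"
  "nkrenuopycdo" -> "nkrenuopycdo" -> "odcypounerkn" -> "dcypnrkn" -> "dcy"
  "kszifyozzv" -> "kszifyozv" -> "vzoyfizsk" -> "vzyfzsk" -> "vzy"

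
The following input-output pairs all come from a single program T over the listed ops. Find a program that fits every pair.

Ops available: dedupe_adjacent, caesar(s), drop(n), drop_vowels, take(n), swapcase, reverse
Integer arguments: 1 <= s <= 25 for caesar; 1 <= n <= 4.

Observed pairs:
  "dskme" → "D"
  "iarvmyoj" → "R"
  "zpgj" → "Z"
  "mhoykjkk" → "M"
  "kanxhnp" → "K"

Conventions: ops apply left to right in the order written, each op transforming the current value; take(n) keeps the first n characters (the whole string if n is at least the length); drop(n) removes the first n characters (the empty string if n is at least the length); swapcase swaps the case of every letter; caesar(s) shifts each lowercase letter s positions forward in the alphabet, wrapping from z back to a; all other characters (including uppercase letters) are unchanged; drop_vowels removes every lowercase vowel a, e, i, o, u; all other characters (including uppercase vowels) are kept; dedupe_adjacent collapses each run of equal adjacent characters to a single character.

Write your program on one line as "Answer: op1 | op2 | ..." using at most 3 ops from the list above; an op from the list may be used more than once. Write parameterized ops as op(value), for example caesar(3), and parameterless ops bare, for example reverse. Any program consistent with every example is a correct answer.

drop_vowels | take(1) | swapcase

Check, running the answer program on each example:
  "dskme" -> "dskm" -> "d" -> "D"
  "iarvmyoj" -> "rvmyj" -> "r" -> "R"
  "zpgj" -> "zpgj" -> "z" -> "Z"
  "mhoykjkk" -> "mhykjkk" -> "m" -> "M"
  "kanxhnp" -> "knxhnp" -> "k" -> "K"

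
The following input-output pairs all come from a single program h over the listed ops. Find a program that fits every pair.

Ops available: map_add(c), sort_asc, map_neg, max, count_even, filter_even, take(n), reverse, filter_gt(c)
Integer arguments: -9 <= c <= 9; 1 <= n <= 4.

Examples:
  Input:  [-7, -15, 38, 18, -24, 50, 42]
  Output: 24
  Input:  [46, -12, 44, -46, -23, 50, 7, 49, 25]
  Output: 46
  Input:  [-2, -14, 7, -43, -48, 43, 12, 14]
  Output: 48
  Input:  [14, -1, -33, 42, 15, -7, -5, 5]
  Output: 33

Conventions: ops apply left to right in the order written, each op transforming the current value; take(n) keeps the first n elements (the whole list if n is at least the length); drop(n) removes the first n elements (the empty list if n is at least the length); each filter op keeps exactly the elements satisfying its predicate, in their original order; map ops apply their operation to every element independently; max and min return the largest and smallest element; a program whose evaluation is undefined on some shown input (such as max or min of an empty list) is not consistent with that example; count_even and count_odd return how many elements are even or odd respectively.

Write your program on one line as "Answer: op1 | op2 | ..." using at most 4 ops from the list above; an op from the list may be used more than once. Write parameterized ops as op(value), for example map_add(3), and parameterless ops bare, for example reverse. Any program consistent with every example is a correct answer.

map_neg | reverse | max

Check, running the answer program on each example:
  [-7, -15, 38, 18, -24, 50, 42] -> [7, 15, -38, -18, 24, -50, -42] -> [-42, -50, 24, -18, -38, 15, 7] -> 24
  [46, -12, 44, -46, -23, 50, 7, 49, 25] -> [-46, 12, -44, 46, 23, -50, -7, -49, -25] -> [-25, -49, -7, -50, 23, 46, -44, 12, -46] -> 46
  [-2, -14, 7, -43, -48, 43, 12, 14] -> [2, 14, -7, 43, 48, -43, -12, -14] -> [-14, -12, -43, 48, 43, -7, 14, 2] -> 48
  [14, -1, -33, 42, 15, -7, -5, 5] -> [-14, 1, 33, -42, -15, 7, 5, -5] -> [-5, 5, 7, -15, -42, 33, 1, -14] -> 33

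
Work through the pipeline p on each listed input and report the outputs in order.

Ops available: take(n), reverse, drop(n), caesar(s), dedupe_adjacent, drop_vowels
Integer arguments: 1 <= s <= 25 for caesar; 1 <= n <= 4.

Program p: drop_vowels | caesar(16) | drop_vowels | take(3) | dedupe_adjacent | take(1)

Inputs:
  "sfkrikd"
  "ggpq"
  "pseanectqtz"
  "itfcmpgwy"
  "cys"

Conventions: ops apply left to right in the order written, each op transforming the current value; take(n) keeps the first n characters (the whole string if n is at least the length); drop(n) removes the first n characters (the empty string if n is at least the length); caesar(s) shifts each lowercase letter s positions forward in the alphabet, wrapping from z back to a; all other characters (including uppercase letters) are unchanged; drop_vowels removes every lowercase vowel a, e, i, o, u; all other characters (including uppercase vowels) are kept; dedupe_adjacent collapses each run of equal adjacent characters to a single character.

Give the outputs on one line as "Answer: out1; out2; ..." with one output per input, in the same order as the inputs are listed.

"v"; "w"; "f"; "j"; "s"

Execution, op by op:
  "sfkrikd" -> "sfkrkd" -> "ivahat" -> "vht" -> "vht" -> "vht" -> "v"
  "ggpq" -> "ggpq" -> "wwfg" -> "wwfg" -> "wwf" -> "wf" -> "w"
  "pseanectqtz" -> "psnctqtz" -> "fidsjgjp" -> "fdsjgjp" -> "fds" -> "fds" -> "f"
  "itfcmpgwy" -> "tfcmpgwy" -> "jvscfwmo" -> "jvscfwm" -> "jvs" -> "jvs" -> "j"
  "cys" -> "cys" -> "soi" -> "s" -> "s" -> "s" -> "s"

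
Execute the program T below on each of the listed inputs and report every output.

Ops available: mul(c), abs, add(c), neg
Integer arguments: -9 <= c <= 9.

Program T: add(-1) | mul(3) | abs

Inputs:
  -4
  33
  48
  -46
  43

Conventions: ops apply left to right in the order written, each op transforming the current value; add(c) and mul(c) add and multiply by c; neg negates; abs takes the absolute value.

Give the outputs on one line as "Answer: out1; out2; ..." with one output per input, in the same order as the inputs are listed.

15; 96; 141; 141; 126

Execution, op by op:
  -4 -> -5 -> -15 -> 15
  33 -> 32 -> 96 -> 96
  48 -> 47 -> 141 -> 141
  -46 -> -47 -> -141 -> 141
  43 -> 42 -> 126 -> 126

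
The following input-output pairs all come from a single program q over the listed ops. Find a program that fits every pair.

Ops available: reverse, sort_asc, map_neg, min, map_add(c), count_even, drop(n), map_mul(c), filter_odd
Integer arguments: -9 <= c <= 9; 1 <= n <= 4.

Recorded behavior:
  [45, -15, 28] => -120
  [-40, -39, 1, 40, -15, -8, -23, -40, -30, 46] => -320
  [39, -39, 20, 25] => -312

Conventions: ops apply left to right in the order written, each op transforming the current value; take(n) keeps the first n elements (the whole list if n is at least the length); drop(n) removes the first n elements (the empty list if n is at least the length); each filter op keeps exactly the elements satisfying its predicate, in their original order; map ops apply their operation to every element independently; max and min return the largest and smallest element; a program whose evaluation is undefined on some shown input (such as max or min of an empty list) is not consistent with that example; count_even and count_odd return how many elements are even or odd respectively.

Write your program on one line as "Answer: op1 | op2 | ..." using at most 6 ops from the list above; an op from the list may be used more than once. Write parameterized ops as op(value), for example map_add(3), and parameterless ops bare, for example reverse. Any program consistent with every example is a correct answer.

sort_asc | reverse | drop(2) | map_neg | map_mul(-8) | min

Check, running the answer program on each example:
  [45, -15, 28] -> [-15, 28, 45] -> [45, 28, -15] -> [-15] -> [15] -> [-120] -> -120
  [-40, -39, 1, 40, -15, -8, -23, -40, -30, 46] -> [-40, -40, -39, -30, -23, -15, -8, 1, 40, 46] -> [46, 40, 1, -8, -15, -23, -30, -39, -40, -40] -> [1, -8, -15, -23, -30, -39, -40, -40] -> [-1, 8, 15, 23, 30, 39, 40, 40] -> [8, -64, -120, -184, -240, -312, -320, -320] -> -320
  [39, -39, 20, 25] -> [-39, 20, 25, 39] -> [39, 25, 20, -39] -> [20, -39] -> [-20, 39] -> [160, -312] -> -312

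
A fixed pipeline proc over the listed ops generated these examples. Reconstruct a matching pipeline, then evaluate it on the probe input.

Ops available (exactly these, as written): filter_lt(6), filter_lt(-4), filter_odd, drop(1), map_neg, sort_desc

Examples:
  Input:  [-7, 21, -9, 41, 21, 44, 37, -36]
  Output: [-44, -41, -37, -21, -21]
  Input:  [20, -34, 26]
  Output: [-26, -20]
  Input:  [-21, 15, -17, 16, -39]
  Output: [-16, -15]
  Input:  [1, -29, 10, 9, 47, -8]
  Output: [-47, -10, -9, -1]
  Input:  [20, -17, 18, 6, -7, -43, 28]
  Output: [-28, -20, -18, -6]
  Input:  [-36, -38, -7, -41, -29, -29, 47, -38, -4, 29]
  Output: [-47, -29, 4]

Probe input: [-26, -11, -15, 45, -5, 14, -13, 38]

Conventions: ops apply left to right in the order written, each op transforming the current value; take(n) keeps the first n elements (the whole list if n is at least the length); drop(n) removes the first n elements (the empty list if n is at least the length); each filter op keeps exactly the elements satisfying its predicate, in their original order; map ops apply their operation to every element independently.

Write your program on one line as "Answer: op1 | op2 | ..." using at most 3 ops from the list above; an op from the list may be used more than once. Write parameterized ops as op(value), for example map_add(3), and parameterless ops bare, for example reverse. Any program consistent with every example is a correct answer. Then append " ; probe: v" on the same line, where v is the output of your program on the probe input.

sort_desc | map_neg | filter_lt(6) ; probe: [-45, -38, -14, 5]

Check, running the answer program on each example:
  [-7, 21, -9, 41, 21, 44, 37, -36] -> [44, 41, 37, 21, 21, -7, -9, -36] -> [-44, -41, -37, -21, -21, 7, 9, 36] -> [-44, -41, -37, -21, -21]
  [20, -34, 26] -> [26, 20, -34] -> [-26, -20, 34] -> [-26, -20]
  [-21, 15, -17, 16, -39] -> [16, 15, -17, -21, -39] -> [-16, -15, 17, 21, 39] -> [-16, -15]
  [1, -29, 10, 9, 47, -8] -> [47, 10, 9, 1, -8, -29] -> [-47, -10, -9, -1, 8, 29] -> [-47, -10, -9, -1]
  [20, -17, 18, 6, -7, -43, 28] -> [28, 20, 18, 6, -7, -17, -43] -> [-28, -20, -18, -6, 7, 17, 43] -> [-28, -20, -18, -6]
  [-36, -38, -7, -41, -29, -29, 47, -38, -4, 29] -> [47, 29, -4, -7, -29, -29, -36, -38, -38, -41] -> [-47, -29, 4, 7, 29, 29, 36, 38, 38, 41] -> [-47, -29, 4]
  probe: [-26, -11, -15, 45, -5, 14, -13, 38] -> [45, 38, 14, -5, -11, -13, -15, -26] -> [-45, -38, -14, 5, 11, 13, 15, 26] -> [-45, -38, -14, 5]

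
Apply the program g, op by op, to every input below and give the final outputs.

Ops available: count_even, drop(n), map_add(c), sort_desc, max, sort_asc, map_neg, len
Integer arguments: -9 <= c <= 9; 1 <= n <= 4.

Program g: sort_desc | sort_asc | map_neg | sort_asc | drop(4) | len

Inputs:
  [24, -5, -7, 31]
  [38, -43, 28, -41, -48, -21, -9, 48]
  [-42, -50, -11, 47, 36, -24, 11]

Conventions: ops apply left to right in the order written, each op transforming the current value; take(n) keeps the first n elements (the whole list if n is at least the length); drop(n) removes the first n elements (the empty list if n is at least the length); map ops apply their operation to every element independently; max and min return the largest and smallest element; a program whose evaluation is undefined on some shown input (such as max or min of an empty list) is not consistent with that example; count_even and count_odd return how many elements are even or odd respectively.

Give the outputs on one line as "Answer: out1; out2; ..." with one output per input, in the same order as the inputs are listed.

Execution, op by op:
  [24, -5, -7, 31] -> [31, 24, -5, -7] -> [-7, -5, 24, 31] -> [7, 5, -24, -31] -> [-31, -24, 5, 7] -> [] -> 0
  [38, -43, 28, -41, -48, -21, -9, 48] -> [48, 38, 28, -9, -21, -41, -43, -48] -> [-48, -43, -41, -21, -9, 28, 38, 48] -> [48, 43, 41, 21, 9, -28, -38, -48] -> [-48, -38, -28, 9, 21, 41, 43, 48] -> [21, 41, 43, 48] -> 4
  [-42, -50, -11, 47, 36, -24, 11] -> [47, 36, 11, -11, -24, -42, -50] -> [-50, -42, -24, -11, 11, 36, 47] -> [50, 42, 24, 11, -11, -36, -47] -> [-47, -36, -11, 11, 24, 42, 50] -> [24, 42, 50] -> 3

0; 4; 3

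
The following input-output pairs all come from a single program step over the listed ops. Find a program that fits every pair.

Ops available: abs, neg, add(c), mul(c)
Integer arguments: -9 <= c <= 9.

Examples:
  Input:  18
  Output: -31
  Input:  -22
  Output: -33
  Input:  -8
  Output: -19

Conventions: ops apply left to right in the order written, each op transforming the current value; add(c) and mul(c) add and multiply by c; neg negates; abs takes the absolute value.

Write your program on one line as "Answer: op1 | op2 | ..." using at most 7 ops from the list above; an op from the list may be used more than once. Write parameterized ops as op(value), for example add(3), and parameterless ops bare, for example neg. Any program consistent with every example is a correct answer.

add(9) | add(-8) | abs | add(5) | neg | add(-7)

Check, running the answer program on each example:
  18 -> 27 -> 19 -> 19 -> 24 -> -24 -> -31
  -22 -> -13 -> -21 -> 21 -> 26 -> -26 -> -33
  -8 -> 1 -> -7 -> 7 -> 12 -> -12 -> -19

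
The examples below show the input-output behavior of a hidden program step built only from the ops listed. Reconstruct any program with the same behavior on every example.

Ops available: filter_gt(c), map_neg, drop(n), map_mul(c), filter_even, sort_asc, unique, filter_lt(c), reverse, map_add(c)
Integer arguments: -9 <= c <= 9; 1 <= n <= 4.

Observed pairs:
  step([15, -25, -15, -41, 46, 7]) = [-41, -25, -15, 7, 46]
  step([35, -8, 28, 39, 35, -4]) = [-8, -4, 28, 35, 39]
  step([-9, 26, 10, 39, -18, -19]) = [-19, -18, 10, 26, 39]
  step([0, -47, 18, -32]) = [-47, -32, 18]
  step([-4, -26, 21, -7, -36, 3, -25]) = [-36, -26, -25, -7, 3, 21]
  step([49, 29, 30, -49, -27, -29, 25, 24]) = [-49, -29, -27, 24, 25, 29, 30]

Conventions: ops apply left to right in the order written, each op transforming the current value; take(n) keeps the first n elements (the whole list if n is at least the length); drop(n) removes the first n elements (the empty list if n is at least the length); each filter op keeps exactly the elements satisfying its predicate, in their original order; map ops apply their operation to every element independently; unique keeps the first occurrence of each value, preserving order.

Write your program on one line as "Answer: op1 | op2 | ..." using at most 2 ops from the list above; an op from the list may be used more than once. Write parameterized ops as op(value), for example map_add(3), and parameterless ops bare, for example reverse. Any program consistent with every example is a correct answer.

drop(1) | sort_asc

Check, running the answer program on each example:
  [15, -25, -15, -41, 46, 7] -> [-25, -15, -41, 46, 7] -> [-41, -25, -15, 7, 46]
  [35, -8, 28, 39, 35, -4] -> [-8, 28, 39, 35, -4] -> [-8, -4, 28, 35, 39]
  [-9, 26, 10, 39, -18, -19] -> [26, 10, 39, -18, -19] -> [-19, -18, 10, 26, 39]
  [0, -47, 18, -32] -> [-47, 18, -32] -> [-47, -32, 18]
  [-4, -26, 21, -7, -36, 3, -25] -> [-26, 21, -7, -36, 3, -25] -> [-36, -26, -25, -7, 3, 21]
  [49, 29, 30, -49, -27, -29, 25, 24] -> [29, 30, -49, -27, -29, 25, 24] -> [-49, -29, -27, 24, 25, 29, 30]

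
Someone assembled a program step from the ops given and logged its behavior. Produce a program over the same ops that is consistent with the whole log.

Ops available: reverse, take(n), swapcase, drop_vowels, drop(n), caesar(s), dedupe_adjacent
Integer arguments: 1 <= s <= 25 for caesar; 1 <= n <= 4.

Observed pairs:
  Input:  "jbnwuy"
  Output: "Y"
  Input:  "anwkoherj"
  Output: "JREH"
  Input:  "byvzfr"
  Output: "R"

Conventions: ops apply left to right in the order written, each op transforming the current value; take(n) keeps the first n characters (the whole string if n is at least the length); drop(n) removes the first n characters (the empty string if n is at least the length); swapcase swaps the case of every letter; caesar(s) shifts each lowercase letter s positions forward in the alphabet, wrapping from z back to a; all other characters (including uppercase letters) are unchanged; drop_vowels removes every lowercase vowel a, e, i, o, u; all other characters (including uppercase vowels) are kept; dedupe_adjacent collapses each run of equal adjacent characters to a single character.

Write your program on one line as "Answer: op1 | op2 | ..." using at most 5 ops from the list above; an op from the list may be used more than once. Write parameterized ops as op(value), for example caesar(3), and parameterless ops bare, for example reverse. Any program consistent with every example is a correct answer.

drop(3) | drop(2) | reverse | swapcase

Check, running the answer program on each example:
  "jbnwuy" -> "wuy" -> "y" -> "y" -> "Y"
  "anwkoherj" -> "koherj" -> "herj" -> "jreh" -> "JREH"
  "byvzfr" -> "zfr" -> "r" -> "r" -> "R"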